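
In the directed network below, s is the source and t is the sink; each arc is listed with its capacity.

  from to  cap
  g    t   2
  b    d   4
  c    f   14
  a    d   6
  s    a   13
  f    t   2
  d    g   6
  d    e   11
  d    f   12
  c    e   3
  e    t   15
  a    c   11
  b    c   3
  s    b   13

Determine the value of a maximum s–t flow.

Augment s→a→c→e→t: bottleneck 3, flow now 3.
Augment s→a→c→f→t: bottleneck 2, flow now 5.
Augment s→a→d→e→t: bottleneck 6, flow now 11.
Augment s→b→d→e→t: bottleneck 4, flow now 15.
No augmenting path remains; maximum flow = 15.
In the residual graph, reachable from s: {s, a, b, c, f}.
Min-cut edges: a→d (6), b→d (4), c→e (3), f→t (2); capacity 6 + 4 + 3 + 2 = 15.
This cut is saturated, so no flow can exceed 15.

15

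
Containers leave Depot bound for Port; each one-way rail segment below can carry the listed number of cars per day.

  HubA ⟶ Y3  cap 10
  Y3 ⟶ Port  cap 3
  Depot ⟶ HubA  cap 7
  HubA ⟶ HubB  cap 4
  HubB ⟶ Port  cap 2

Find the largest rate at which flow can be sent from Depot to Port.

5

Augment Depot→HubA→Y3→Port: bottleneck 3, flow now 3.
Augment Depot→HubA→HubB→Port: bottleneck 2, flow now 5.
No augmenting path remains; maximum flow = 5.
In the residual graph, reachable from Depot: {Depot, HubA, Y3, HubB}.
Min-cut edges: Y3→Port (3), HubB→Port (2); capacity 3 + 2 = 5.
This cut is saturated, so no flow can exceed 5.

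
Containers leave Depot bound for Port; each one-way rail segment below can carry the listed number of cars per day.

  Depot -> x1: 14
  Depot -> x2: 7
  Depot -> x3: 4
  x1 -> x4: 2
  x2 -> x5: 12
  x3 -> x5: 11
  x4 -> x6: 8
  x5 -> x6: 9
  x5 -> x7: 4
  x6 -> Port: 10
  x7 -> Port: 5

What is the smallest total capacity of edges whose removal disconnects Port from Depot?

13

Augment Depot→x1→x4→x6→Port: bottleneck 2, flow now 2.
Augment Depot→x2→x5→x6→Port: bottleneck 7, flow now 9.
Augment Depot→x3→x5→x6→Port: bottleneck 1, flow now 10.
Augment Depot→x3→x5→x7→Port: bottleneck 3, flow now 13.
No augmenting path remains; maximum flow = 13.
By max-flow min-cut, the minimum cut capacity equals the max flow.
In the residual graph, reachable from Depot: {Depot, x1}.
Min-cut edges: Depot→x2 (7), Depot→x3 (4), x1→x4 (2); capacity 7 + 4 + 2 = 13.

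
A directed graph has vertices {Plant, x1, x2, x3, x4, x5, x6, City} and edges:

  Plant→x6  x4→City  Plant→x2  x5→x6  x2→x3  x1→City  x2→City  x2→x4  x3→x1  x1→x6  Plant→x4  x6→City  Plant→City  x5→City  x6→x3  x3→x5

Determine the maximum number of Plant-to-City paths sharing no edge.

Assign every edge capacity 1; by Menger, the answer equals the max flow.
Path Plant→City (+1); total 1.
Path Plant→x2→City (+1); total 2.
Path Plant→x4→City (+1); total 3.
Path Plant→x6→City (+1); total 4.
No residual Plant→City path; max flow = 4.
Certifying cut of size 4: {Plant→City, Plant→x2, Plant→x4, Plant→x6}.

4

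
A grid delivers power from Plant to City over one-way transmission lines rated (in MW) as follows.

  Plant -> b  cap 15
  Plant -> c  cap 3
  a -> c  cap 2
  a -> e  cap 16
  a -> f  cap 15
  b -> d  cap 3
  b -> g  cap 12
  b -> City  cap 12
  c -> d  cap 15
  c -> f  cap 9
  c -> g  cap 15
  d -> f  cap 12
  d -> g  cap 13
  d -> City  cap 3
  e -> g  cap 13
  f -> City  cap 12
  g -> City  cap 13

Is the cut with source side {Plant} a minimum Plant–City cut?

Yes — it is a minimum cut (capacity 18).

Given cut capacity: 15 + 3 = 18.
Augment Plant→b→City: bottleneck 12, flow now 12.
Augment Plant→b→d→City: bottleneck 3, flow now 15.
Augment Plant→c→f→City: bottleneck 3, flow now 18.
No augmenting path remains; maximum flow = 18.
Cut capacity 18 equals the max flow, so it is a minimum cut.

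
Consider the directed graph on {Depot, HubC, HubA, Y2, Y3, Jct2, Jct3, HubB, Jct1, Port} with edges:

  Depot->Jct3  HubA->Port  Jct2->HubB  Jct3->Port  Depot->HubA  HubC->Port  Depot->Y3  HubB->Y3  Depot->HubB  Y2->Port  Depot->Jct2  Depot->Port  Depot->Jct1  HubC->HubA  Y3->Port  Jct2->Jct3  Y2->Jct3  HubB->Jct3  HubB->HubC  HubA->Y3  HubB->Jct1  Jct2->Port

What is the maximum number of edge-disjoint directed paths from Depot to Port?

Assign every edge capacity 1; by Menger, the answer equals the max flow.
Path Depot→Port (+1); total 1.
Path Depot→HubA→Port (+1); total 2.
Path Depot→Y3→Port (+1); total 3.
Path Depot→Jct2→Port (+1); total 4.
Path Depot→Jct3→Port (+1); total 5.
Path Depot→HubB→HubC→Port (+1); total 6.
No residual Depot→Port path; max flow = 6.
Certifying cut of size 6: {Depot→HubA, Depot→HubB, Depot→Jct2, Depot→Jct3, Depot→Port, Depot→Y3}.

6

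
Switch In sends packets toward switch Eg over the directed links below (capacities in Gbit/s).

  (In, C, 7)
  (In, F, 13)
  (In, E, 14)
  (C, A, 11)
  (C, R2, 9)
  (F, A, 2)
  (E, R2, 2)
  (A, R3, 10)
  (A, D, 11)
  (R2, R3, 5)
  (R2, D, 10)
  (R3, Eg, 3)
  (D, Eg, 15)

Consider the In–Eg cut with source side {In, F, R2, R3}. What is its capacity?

Edges leaving {In, F, R2, R3}: In→C (7), In→E (14), F→A (2), R2→D (10), R3→Eg (3).
Cut capacity = 7 + 14 + 2 + 10 + 3 = 36.

36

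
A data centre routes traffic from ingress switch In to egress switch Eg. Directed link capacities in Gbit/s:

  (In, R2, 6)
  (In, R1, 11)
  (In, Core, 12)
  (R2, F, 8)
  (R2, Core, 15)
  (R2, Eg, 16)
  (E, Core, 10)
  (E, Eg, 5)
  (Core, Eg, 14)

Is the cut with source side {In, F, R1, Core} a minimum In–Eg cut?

Given cut capacity: 6 + 14 = 20.
Augment In→R2→Eg: bottleneck 6, flow now 6.
Augment In→Core→Eg: bottleneck 12, flow now 18.
No augmenting path remains; maximum flow = 18.
In the residual graph, reachable from In: {In, R1}.
Min-cut edges: In→R2 (6), In→Core (12); capacity 6 + 12 = 18.
Cut capacity 20 exceeds the max flow 18, so it is not minimum.

No — its capacity is 20, but the minimum cut has capacity 18.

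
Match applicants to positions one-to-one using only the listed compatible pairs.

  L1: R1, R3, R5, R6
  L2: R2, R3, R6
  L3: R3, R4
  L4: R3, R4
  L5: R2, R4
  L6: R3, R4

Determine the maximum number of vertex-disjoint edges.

Unit-capacity flow: source→left, listed edges, right→sink; max matching = max flow.
Augmenting path L1→R1 (+1); matched 1.
Augmenting path L2→R2 (+1); matched 2.
Augmenting path L3→R3 (+1); matched 3.
Augmenting path L4→R4 (+1); matched 4.
Augmenting path L5→R2→L2→R6 (+1); matched 5.
No augmenting path remains; maximum matching = 5.
König certificate: {L1, L2, L5, R3, R4} is a vertex cover of size 5 (every listed pair touches it), so no matching can be larger.

5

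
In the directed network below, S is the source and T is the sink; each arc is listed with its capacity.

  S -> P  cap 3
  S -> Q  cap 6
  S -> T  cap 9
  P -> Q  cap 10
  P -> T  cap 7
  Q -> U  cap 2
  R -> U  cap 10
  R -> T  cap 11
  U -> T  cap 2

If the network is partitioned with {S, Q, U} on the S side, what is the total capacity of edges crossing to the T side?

14

Edges leaving {S, Q, U}: S→P (3), S→T (9), U→T (2).
Cut capacity = 3 + 9 + 2 = 14.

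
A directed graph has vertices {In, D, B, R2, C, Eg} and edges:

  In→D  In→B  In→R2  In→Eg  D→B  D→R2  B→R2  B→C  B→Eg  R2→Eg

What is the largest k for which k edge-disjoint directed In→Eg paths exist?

Assign every edge capacity 1; by Menger, the answer equals the max flow.
Path In→Eg (+1); total 1.
Path In→B→Eg (+1); total 2.
Path In→R2→Eg (+1); total 3.
No residual In→Eg path; max flow = 3.
Certifying cut of size 3: {B→Eg, In→Eg, R2→Eg}.

3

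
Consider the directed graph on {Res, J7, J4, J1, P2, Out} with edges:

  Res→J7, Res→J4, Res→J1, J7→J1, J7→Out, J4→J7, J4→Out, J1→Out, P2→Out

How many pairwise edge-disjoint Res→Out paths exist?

Assign every edge capacity 1; by Menger, the answer equals the max flow.
Path Res→J7→Out (+1); total 1.
Path Res→J4→Out (+1); total 2.
Path Res→J1→Out (+1); total 3.
No residual Res→Out path; max flow = 3.
Certifying cut of size 3: {Res→J1, Res→J4, Res→J7}.

3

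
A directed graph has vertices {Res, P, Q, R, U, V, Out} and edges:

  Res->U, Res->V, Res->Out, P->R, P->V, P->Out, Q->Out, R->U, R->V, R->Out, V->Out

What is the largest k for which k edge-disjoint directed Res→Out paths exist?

2

Assign every edge capacity 1; by Menger, the answer equals the max flow.
Path Res→Out (+1); total 1.
Path Res→V→Out (+1); total 2.
No residual Res→Out path; max flow = 2.
Certifying cut of size 2: {Res→Out, Res→V}.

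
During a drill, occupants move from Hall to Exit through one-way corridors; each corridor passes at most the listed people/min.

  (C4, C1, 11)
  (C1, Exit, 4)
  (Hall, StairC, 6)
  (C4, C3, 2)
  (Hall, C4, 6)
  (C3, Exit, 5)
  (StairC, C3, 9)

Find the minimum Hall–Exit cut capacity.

9

Augment Hall→StairC→C3→Exit: bottleneck 5, flow now 5.
Augment Hall→C4→C1→Exit: bottleneck 4, flow now 9.
No augmenting path remains; maximum flow = 9.
By max-flow min-cut, the minimum cut capacity equals the max flow.
In the residual graph, reachable from Hall: {Hall, StairC, C4, C3, C1}.
Min-cut edges: C3→Exit (5), C1→Exit (4); capacity 5 + 4 = 9.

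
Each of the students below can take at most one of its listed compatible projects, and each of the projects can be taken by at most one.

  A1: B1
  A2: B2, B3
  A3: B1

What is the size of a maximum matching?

Unit-capacity flow: source→left, listed edges, right→sink; max matching = max flow.
Augmenting path A1→B1 (+1); matched 1.
Augmenting path A2→B2 (+1); matched 2.
No augmenting path remains; maximum matching = 2.
König certificate: {A2, B1} is a vertex cover of size 2 (every listed pair touches it), so no matching can be larger.

2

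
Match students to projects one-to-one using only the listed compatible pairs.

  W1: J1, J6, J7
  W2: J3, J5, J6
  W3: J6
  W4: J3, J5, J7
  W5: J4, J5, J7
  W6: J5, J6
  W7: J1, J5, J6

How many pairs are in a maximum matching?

6

Unit-capacity flow: source→left, listed edges, right→sink; max matching = max flow.
Augmenting path W1→J1 (+1); matched 1.
Augmenting path W2→J3 (+1); matched 2.
Augmenting path W3→J6 (+1); matched 3.
Augmenting path W4→J5 (+1); matched 4.
Augmenting path W5→J4 (+1); matched 5.
Augmenting path W6→J5→W4→J7 (+1); matched 6.
No augmenting path remains; maximum matching = 6.
König certificate: {W5, J1, J3, J5, J6, J7} is a vertex cover of size 6 (every listed pair touches it), so no matching can be larger.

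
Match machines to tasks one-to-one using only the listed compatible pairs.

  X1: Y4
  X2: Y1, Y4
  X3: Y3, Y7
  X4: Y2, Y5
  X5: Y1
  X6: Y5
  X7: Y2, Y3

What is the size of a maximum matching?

6

Unit-capacity flow: source→left, listed edges, right→sink; max matching = max flow.
Augmenting path X1→Y4 (+1); matched 1.
Augmenting path X2→Y1 (+1); matched 2.
Augmenting path X3→Y3 (+1); matched 3.
Augmenting path X4→Y2 (+1); matched 4.
Augmenting path X6→Y5 (+1); matched 5.
Augmenting path X7→Y3→X3→Y7 (+1); matched 6.
No augmenting path remains; maximum matching = 6.
König certificate: {X3, X4, X6, X7, Y1, Y4} is a vertex cover of size 6 (every listed pair touches it), so no matching can be larger.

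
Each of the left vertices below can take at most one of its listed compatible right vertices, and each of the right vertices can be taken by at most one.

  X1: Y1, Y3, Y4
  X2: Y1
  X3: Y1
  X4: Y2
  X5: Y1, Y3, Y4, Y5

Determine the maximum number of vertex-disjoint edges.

4

Unit-capacity flow: source→left, listed edges, right→sink; max matching = max flow.
Augmenting path X1→Y1 (+1); matched 1.
Augmenting path X4→Y2 (+1); matched 2.
Augmenting path X5→Y3 (+1); matched 3.
Augmenting path X2→Y1→X1→Y4 (+1); matched 4.
No augmenting path remains; maximum matching = 4.
König certificate: {X1, X4, X5, Y1} is a vertex cover of size 4 (every listed pair touches it), so no matching can be larger.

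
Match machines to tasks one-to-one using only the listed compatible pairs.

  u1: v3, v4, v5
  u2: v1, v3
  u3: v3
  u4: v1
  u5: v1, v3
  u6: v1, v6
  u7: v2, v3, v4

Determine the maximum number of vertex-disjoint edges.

Unit-capacity flow: source→left, listed edges, right→sink; max matching = max flow.
Augmenting path u1→v3 (+1); matched 1.
Augmenting path u2→v1 (+1); matched 2.
Augmenting path u6→v6 (+1); matched 3.
Augmenting path u7→v2 (+1); matched 4.
Augmenting path u3→v3→u1→v4 (+1); matched 5.
No augmenting path remains; maximum matching = 5.
König certificate: {u1, u6, u7, v1, v3} is a vertex cover of size 5 (every listed pair touches it), so no matching can be larger.

5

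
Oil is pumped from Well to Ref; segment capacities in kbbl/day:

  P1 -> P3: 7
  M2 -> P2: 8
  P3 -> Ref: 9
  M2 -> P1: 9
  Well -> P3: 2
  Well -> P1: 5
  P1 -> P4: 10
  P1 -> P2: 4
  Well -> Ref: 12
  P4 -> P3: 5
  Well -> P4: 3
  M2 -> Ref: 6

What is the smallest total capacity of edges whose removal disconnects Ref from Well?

21

Augment Well→Ref: bottleneck 12, flow now 12.
Augment Well→P3→Ref: bottleneck 2, flow now 14.
Augment Well→P1→P3→Ref: bottleneck 5, flow now 19.
Augment Well→P4→P3→Ref: bottleneck 2, flow now 21.
No augmenting path remains; maximum flow = 21.
By max-flow min-cut, the minimum cut capacity equals the max flow.
In the residual graph, reachable from Well: {Well, P1, P4, P3, P2}.
Min-cut edges: Well→Ref (12), P3→Ref (9); capacity 12 + 9 = 21.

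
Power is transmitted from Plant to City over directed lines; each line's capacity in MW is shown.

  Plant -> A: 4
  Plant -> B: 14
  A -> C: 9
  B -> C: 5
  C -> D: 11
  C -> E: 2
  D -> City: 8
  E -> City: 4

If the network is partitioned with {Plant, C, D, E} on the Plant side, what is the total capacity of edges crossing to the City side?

Edges leaving {Plant, C, D, E}: Plant→A (4), Plant→B (14), D→City (8), E→City (4).
Cut capacity = 4 + 14 + 8 + 4 = 30.

30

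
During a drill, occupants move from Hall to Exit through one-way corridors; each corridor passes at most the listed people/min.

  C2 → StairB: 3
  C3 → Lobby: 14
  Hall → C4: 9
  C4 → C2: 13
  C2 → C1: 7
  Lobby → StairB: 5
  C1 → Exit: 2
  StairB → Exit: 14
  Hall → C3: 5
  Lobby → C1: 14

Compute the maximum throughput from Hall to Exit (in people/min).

Augment Hall→C3→Lobby→C1→Exit: bottleneck 2, flow now 2.
Augment Hall→C3→Lobby→StairB→Exit: bottleneck 3, flow now 5.
Augment Hall→C4→C2→StairB→Exit: bottleneck 3, flow now 8.
Augment Hall→C4→C2→C1→Lobby→StairB→Exit: bottleneck 2, flow now 10. (uses reverse residual edge)
No augmenting path remains; maximum flow = 10.
In the residual graph, reachable from Hall: {Hall, C4, C2, C1}.
Min-cut edges: Hall→C3 (5), C2→StairB (3), C1→Exit (2); capacity 5 + 3 + 2 = 10.
This cut is saturated, so no flow can exceed 10.

10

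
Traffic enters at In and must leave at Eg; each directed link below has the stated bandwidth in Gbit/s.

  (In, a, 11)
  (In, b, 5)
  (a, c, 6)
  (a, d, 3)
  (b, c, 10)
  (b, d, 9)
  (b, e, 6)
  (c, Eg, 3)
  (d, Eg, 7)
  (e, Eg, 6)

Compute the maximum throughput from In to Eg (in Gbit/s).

Augment In→a→c→Eg: bottleneck 3, flow now 3.
Augment In→a→d→Eg: bottleneck 3, flow now 6.
Augment In→b→d→Eg: bottleneck 4, flow now 10.
Augment In→b→e→Eg: bottleneck 1, flow now 11.
No augmenting path remains; maximum flow = 11.
In the residual graph, reachable from In: {In, a, c}.
Min-cut edges: In→b (5), a→d (3), c→Eg (3); capacity 5 + 3 + 3 = 11.
This cut is saturated, so no flow can exceed 11.

11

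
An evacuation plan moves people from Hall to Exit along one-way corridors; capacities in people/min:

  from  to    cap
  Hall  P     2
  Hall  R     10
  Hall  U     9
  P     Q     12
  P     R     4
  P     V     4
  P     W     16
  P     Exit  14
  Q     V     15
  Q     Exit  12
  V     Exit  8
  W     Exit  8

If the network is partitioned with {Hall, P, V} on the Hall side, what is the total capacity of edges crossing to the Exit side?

Edges leaving {Hall, P, V}: Hall→R (10), Hall→U (9), P→Q (12), P→R (4), P→W (16), P→Exit (14), V→Exit (8).
Cut capacity = 10 + 9 + 12 + 4 + 16 + 14 + 8 = 73.

73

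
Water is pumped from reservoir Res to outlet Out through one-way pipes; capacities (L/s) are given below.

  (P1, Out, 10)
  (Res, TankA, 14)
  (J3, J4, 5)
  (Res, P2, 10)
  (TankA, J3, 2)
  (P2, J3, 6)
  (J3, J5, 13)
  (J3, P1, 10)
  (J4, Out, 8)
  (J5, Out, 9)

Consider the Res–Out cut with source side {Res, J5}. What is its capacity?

33

Edges leaving {Res, J5}: Res→P2 (10), Res→TankA (14), J5→Out (9).
Cut capacity = 10 + 14 + 9 = 33.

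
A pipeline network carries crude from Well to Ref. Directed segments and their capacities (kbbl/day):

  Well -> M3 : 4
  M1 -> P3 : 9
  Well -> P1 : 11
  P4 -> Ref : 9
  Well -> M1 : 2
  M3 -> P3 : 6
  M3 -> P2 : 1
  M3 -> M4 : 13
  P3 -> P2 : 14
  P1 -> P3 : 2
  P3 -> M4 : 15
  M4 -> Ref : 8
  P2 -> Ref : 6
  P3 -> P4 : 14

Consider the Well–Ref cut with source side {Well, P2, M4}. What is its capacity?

31

Edges leaving {Well, P2, M4}: Well→M1 (2), Well→M3 (4), Well→P1 (11), P2→Ref (6), M4→Ref (8).
Cut capacity = 2 + 4 + 11 + 6 + 8 = 31.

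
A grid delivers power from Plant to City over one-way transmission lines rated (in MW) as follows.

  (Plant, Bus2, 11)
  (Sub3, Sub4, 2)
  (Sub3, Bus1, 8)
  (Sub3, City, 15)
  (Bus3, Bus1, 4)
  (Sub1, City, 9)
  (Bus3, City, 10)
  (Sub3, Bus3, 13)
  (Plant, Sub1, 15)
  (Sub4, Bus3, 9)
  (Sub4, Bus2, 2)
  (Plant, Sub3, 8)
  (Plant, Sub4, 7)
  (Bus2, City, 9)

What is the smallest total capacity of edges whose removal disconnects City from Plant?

33

Augment Plant→Bus2→City: bottleneck 9, flow now 9.
Augment Plant→Sub3→City: bottleneck 8, flow now 17.
Augment Plant→Sub1→City: bottleneck 9, flow now 26.
Augment Plant→Sub4→Bus3→City: bottleneck 7, flow now 33.
No augmenting path remains; maximum flow = 33.
By max-flow min-cut, the minimum cut capacity equals the max flow.
In the residual graph, reachable from Plant: {Plant, Bus2, Sub1}.
Min-cut edges: Plant→Sub3 (8), Plant→Sub4 (7), Bus2→City (9), Sub1→City (9); capacity 8 + 7 + 9 + 9 = 33.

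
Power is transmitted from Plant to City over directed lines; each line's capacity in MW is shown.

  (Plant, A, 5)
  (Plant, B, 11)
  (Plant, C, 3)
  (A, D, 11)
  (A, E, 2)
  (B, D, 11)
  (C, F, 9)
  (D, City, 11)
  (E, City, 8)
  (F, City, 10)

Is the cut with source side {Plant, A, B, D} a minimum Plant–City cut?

Given cut capacity: 3 + 2 + 11 = 16.
Augment Plant→A→D→City: bottleneck 5, flow now 5.
Augment Plant→B→D→City: bottleneck 6, flow now 11.
Augment Plant→C→F→City: bottleneck 3, flow now 14.
Augment Plant→B→D→A→E→City: bottleneck 2, flow now 16. (uses reverse residual edge)
No augmenting path remains; maximum flow = 16.
Cut capacity 16 equals the max flow, so it is a minimum cut.

Yes — it is a minimum cut (capacity 16).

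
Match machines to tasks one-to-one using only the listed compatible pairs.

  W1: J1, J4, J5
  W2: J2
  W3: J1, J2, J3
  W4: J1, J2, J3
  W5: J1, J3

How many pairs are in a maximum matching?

Unit-capacity flow: source→left, listed edges, right→sink; max matching = max flow.
Augmenting path W1→J1 (+1); matched 1.
Augmenting path W2→J2 (+1); matched 2.
Augmenting path W3→J3 (+1); matched 3.
Augmenting path W4→J1→W1→J4 (+1); matched 4.
No augmenting path remains; maximum matching = 4.
König certificate: {W1, J1, J2, J3} is a vertex cover of size 4 (every listed pair touches it), so no matching can be larger.

4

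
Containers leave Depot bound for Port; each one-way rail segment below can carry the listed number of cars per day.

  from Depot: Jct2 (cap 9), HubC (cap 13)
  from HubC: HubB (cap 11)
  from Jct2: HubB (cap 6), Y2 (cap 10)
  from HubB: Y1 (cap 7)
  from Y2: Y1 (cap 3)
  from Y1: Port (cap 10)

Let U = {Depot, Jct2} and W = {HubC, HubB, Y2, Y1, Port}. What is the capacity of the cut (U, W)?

Edges leaving {Depot, Jct2}: Depot→HubC (13), Jct2→HubB (6), Jct2→Y2 (10).
Cut capacity = 13 + 6 + 10 = 29.

29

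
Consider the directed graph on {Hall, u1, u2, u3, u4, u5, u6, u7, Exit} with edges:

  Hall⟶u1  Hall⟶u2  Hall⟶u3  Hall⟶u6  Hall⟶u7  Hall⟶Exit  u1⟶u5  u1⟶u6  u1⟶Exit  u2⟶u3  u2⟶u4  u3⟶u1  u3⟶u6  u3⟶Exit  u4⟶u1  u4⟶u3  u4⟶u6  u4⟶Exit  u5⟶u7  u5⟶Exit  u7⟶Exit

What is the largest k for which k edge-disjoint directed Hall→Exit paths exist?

Assign every edge capacity 1; by Menger, the answer equals the max flow.
Path Hall→Exit (+1); total 1.
Path Hall→u1→Exit (+1); total 2.
Path Hall→u3→Exit (+1); total 3.
Path Hall→u7→Exit (+1); total 4.
Path Hall→u2→u4→Exit (+1); total 5.
No residual Hall→Exit path; max flow = 5.
Certifying cut of size 5: {Hall→Exit, Hall→u1, Hall→u2, Hall→u3, Hall→u7}.

5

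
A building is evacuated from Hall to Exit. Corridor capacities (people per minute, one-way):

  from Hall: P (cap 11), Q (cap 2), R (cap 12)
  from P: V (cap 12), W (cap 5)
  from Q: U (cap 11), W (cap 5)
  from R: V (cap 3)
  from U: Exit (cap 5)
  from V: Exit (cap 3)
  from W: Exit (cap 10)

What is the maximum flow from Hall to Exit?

Augment Hall→P→V→Exit: bottleneck 3, flow now 3.
Augment Hall→P→W→Exit: bottleneck 5, flow now 8.
Augment Hall→Q→U→Exit: bottleneck 2, flow now 10.
No augmenting path remains; maximum flow = 10.
In the residual graph, reachable from Hall: {Hall, P, R, V}.
Min-cut edges: Hall→Q (2), P→W (5), V→Exit (3); capacity 2 + 5 + 3 = 10.
This cut is saturated, so no flow can exceed 10.

10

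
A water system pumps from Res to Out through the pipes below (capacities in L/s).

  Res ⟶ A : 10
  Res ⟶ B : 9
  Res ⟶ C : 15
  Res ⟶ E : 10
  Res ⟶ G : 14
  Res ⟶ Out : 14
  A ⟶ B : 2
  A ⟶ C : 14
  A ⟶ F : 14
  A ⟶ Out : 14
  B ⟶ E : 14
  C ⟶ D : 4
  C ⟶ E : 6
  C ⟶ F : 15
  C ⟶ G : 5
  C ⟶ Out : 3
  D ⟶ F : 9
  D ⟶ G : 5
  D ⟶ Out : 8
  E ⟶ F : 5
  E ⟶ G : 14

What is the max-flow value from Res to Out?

Augment Res→Out: bottleneck 14, flow now 14.
Augment Res→A→Out: bottleneck 10, flow now 24.
Augment Res→C→Out: bottleneck 3, flow now 27.
Augment Res→C→D→Out: bottleneck 4, flow now 31.
No augmenting path remains; maximum flow = 31.
In the residual graph, reachable from Res: {Res, B, C, E, F, G}.
Min-cut edges: Res→A (10), Res→Out (14), C→D (4), C→Out (3); capacity 10 + 14 + 4 + 3 = 31.
This cut is saturated, so no flow can exceed 31.

31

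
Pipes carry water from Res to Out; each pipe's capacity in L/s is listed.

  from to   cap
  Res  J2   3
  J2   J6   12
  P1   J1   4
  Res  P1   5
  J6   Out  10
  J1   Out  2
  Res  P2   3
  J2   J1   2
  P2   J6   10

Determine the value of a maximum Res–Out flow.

Augment Res→P1→J1→Out: bottleneck 2, flow now 2.
Augment Res→J2→J6→Out: bottleneck 3, flow now 5.
Augment Res→P2→J6→Out: bottleneck 3, flow now 8.
No augmenting path remains; maximum flow = 8.
In the residual graph, reachable from Res: {Res, P1, J1}.
Min-cut edges: Res→J2 (3), Res→P2 (3), J1→Out (2); capacity 3 + 3 + 2 = 8.
This cut is saturated, so no flow can exceed 8.

8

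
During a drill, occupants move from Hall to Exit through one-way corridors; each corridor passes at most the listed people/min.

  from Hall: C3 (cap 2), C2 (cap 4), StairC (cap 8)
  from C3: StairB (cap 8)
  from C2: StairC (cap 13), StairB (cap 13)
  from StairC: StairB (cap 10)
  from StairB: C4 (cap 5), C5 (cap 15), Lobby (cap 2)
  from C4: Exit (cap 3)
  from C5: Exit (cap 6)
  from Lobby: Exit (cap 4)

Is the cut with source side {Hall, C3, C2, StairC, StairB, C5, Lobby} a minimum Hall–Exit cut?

Given cut capacity: 5 + 6 + 4 = 15.
Augment Hall→C3→StairB→C4→Exit: bottleneck 2, flow now 2.
Augment Hall→C2→StairB→C4→Exit: bottleneck 1, flow now 3.
Augment Hall→C2→StairB→C5→Exit: bottleneck 3, flow now 6.
Augment Hall→StairC→StairB→C5→Exit: bottleneck 3, flow now 9.
Augment Hall→StairC→StairB→Lobby→Exit: bottleneck 2, flow now 11.
No augmenting path remains; maximum flow = 11.
In the residual graph, reachable from Hall: {Hall, C3, C2, StairC, StairB, C4, C5}.
Min-cut edges: StairB→Lobby (2), C4→Exit (3), C5→Exit (6); capacity 2 + 3 + 6 = 11.
Cut capacity 15 exceeds the max flow 11, so it is not minimum.

No — its capacity is 15, but the minimum cut has capacity 11.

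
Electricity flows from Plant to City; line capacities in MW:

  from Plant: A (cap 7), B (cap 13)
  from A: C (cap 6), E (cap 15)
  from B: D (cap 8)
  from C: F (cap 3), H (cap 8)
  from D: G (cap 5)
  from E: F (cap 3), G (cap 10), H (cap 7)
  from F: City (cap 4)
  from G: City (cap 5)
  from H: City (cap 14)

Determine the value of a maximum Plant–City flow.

Augment Plant→A→C→F→City: bottleneck 3, flow now 3.
Augment Plant→A→C→H→City: bottleneck 3, flow now 6.
Augment Plant→A→E→F→City: bottleneck 1, flow now 7.
Augment Plant→B→D→G→City: bottleneck 5, flow now 12.
No augmenting path remains; maximum flow = 12.
In the residual graph, reachable from Plant: {Plant, B, D}.
Min-cut edges: Plant→A (7), D→G (5); capacity 7 + 5 = 12.
This cut is saturated, so no flow can exceed 12.

12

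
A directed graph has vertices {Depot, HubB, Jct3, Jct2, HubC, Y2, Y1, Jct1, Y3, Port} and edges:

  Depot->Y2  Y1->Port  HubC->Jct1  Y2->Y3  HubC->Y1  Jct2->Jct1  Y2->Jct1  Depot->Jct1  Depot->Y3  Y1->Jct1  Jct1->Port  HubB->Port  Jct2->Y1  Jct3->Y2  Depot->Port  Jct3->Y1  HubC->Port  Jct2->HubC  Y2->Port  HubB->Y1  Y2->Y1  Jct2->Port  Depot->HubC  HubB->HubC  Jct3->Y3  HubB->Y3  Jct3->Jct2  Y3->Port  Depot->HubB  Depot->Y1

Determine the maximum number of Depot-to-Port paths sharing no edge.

Assign every edge capacity 1; by Menger, the answer equals the max flow.
Path Depot→Port (+1); total 1.
Path Depot→HubB→Port (+1); total 2.
Path Depot→HubC→Port (+1); total 3.
Path Depot→Y2→Port (+1); total 4.
Path Depot→Y1→Port (+1); total 5.
Path Depot→Jct1→Port (+1); total 6.
Path Depot→Y3→Port (+1); total 7.
No residual Depot→Port path; max flow = 7.
Certifying cut of size 7: {Depot→HubB, Depot→HubC, Depot→Jct1, Depot→Port, Depot→Y1, Depot→Y2, Depot→Y3}.

7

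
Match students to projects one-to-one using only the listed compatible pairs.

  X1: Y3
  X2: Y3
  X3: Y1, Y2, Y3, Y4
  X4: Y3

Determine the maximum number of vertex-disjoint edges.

Unit-capacity flow: source→left, listed edges, right→sink; max matching = max flow.
Augmenting path X1→Y3 (+1); matched 1.
Augmenting path X3→Y1 (+1); matched 2.
No augmenting path remains; maximum matching = 2.
König certificate: {X3, Y3} is a vertex cover of size 2 (every listed pair touches it), so no matching can be larger.

2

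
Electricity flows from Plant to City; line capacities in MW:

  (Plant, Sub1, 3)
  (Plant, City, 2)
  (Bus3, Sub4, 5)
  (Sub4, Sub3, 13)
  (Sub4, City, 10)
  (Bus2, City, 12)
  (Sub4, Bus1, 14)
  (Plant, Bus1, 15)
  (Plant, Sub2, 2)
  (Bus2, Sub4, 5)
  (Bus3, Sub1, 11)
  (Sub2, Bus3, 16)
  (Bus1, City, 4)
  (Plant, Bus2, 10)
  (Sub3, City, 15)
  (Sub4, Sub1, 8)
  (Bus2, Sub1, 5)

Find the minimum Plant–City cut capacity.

18

Augment Plant→City: bottleneck 2, flow now 2.
Augment Plant→Bus2→City: bottleneck 10, flow now 12.
Augment Plant→Bus1→City: bottleneck 4, flow now 16.
Augment Plant→Sub2→Bus3→Sub4→City: bottleneck 2, flow now 18.
No augmenting path remains; maximum flow = 18.
By max-flow min-cut, the minimum cut capacity equals the max flow.
In the residual graph, reachable from Plant: {Plant, Sub1, Bus1}.
Min-cut edges: Plant→Bus2 (10), Plant→Sub2 (2), Plant→City (2), Bus1→City (4); capacity 10 + 2 + 2 + 4 = 18.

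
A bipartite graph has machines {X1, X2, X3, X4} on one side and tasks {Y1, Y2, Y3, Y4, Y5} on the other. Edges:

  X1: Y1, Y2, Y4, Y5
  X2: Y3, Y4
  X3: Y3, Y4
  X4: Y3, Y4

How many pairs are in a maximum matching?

Unit-capacity flow: source→left, listed edges, right→sink; max matching = max flow.
Augmenting path X1→Y1 (+1); matched 1.
Augmenting path X2→Y3 (+1); matched 2.
Augmenting path X3→Y4 (+1); matched 3.
No augmenting path remains; maximum matching = 3.
König certificate: {X1, Y3, Y4} is a vertex cover of size 3 (every listed pair touches it), so no matching can be larger.

3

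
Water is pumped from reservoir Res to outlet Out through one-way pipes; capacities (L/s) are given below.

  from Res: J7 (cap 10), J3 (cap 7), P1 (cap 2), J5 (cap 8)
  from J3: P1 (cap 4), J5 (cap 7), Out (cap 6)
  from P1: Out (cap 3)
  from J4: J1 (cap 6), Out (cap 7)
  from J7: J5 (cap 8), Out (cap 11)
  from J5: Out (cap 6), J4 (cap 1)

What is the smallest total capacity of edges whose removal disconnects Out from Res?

26

Augment Res→J3→Out: bottleneck 6, flow now 6.
Augment Res→P1→Out: bottleneck 2, flow now 8.
Augment Res→J7→Out: bottleneck 10, flow now 18.
Augment Res→J5→Out: bottleneck 6, flow now 24.
Augment Res→J3→P1→Out: bottleneck 1, flow now 25.
Augment Res→J5→J4→Out: bottleneck 1, flow now 26.
No augmenting path remains; maximum flow = 26.
By max-flow min-cut, the minimum cut capacity equals the max flow.
In the residual graph, reachable from Res: {Res, J5}.
Min-cut edges: Res→J3 (7), Res→P1 (2), Res→J7 (10), J5→J4 (1), J5→Out (6); capacity 7 + 2 + 10 + 1 + 6 = 26.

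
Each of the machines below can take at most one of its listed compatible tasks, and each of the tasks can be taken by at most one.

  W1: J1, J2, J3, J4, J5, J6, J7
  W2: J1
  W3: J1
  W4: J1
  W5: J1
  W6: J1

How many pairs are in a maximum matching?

Unit-capacity flow: source→left, listed edges, right→sink; max matching = max flow.
Augmenting path W1→J1 (+1); matched 1.
Augmenting path W2→J1→W1→J2 (+1); matched 2.
No augmenting path remains; maximum matching = 2.
König certificate: {W1, J1} is a vertex cover of size 2 (every listed pair touches it), so no matching can be larger.

2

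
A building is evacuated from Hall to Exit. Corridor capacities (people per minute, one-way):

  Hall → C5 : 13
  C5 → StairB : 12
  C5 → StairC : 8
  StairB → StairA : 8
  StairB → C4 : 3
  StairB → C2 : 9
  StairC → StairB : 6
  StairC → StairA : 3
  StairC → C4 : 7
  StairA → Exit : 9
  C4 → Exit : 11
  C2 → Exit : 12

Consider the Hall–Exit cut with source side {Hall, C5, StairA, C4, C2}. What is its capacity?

Edges leaving {Hall, C5, StairA, C4, C2}: C5→StairB (12), C5→StairC (8), StairA→Exit (9), C4→Exit (11), C2→Exit (12).
Cut capacity = 12 + 8 + 9 + 11 + 12 = 52.

52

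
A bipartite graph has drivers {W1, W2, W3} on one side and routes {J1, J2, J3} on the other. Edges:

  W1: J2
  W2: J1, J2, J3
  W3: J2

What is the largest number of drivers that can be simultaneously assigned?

2

Unit-capacity flow: source→left, listed edges, right→sink; max matching = max flow.
Augmenting path W1→J2 (+1); matched 1.
Augmenting path W2→J1 (+1); matched 2.
No augmenting path remains; maximum matching = 2.
König certificate: {W2, J2} is a vertex cover of size 2 (every listed pair touches it), so no matching can be larger.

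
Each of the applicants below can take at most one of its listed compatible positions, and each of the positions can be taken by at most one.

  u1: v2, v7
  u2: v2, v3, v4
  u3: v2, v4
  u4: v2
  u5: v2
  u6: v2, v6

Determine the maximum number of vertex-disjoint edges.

5

Unit-capacity flow: source→left, listed edges, right→sink; max matching = max flow.
Augmenting path u1→v2 (+1); matched 1.
Augmenting path u2→v3 (+1); matched 2.
Augmenting path u3→v4 (+1); matched 3.
Augmenting path u6→v6 (+1); matched 4.
Augmenting path u4→v2→u1→v7 (+1); matched 5.
No augmenting path remains; maximum matching = 5.
König certificate: {u1, u2, u3, u6, v2} is a vertex cover of size 5 (every listed pair touches it), so no matching can be larger.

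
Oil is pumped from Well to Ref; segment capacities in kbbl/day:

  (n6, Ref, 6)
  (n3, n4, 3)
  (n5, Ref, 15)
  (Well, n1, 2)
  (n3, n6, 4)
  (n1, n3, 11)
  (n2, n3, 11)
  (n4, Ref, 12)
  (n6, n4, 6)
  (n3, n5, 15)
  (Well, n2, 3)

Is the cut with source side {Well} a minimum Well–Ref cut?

Given cut capacity: 2 + 3 = 5.
Augment Well→n1→n3→n4→Ref: bottleneck 2, flow now 2.
Augment Well→n2→n3→n4→Ref: bottleneck 1, flow now 3.
Augment Well→n2→n3→n5→Ref: bottleneck 2, flow now 5.
No augmenting path remains; maximum flow = 5.
Cut capacity 5 equals the max flow, so it is a minimum cut.

Yes — it is a minimum cut (capacity 5).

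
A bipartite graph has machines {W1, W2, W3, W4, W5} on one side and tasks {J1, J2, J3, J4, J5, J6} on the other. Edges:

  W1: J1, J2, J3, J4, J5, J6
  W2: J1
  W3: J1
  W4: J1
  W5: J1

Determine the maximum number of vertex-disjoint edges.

2

Unit-capacity flow: source→left, listed edges, right→sink; max matching = max flow.
Augmenting path W1→J1 (+1); matched 1.
Augmenting path W2→J1→W1→J2 (+1); matched 2.
No augmenting path remains; maximum matching = 2.
König certificate: {W1, J1} is a vertex cover of size 2 (every listed pair touches it), so no matching can be larger.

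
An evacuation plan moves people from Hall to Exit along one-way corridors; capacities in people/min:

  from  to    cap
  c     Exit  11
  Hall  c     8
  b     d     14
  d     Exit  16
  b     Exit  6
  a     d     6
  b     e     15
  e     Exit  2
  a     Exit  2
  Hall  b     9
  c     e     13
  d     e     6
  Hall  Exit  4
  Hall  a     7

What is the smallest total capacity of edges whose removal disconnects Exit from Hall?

Augment Hall→Exit: bottleneck 4, flow now 4.
Augment Hall→a→Exit: bottleneck 2, flow now 6.
Augment Hall→b→Exit: bottleneck 6, flow now 12.
Augment Hall→c→Exit: bottleneck 8, flow now 20.
Augment Hall→a→d→Exit: bottleneck 5, flow now 25.
Augment Hall→b→d→Exit: bottleneck 3, flow now 28.
No augmenting path remains; maximum flow = 28.
By max-flow min-cut, the minimum cut capacity equals the max flow.
In the residual graph, reachable from Hall: {Hall}.
Min-cut edges: Hall→a (7), Hall→b (9), Hall→c (8), Hall→Exit (4); capacity 7 + 9 + 8 + 4 = 28.

28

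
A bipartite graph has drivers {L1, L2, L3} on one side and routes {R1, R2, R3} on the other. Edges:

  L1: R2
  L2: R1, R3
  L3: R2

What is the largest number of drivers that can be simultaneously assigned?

2

Unit-capacity flow: source→left, listed edges, right→sink; max matching = max flow.
Augmenting path L1→R2 (+1); matched 1.
Augmenting path L2→R1 (+1); matched 2.
No augmenting path remains; maximum matching = 2.
König certificate: {L2, R2} is a vertex cover of size 2 (every listed pair touches it), so no matching can be larger.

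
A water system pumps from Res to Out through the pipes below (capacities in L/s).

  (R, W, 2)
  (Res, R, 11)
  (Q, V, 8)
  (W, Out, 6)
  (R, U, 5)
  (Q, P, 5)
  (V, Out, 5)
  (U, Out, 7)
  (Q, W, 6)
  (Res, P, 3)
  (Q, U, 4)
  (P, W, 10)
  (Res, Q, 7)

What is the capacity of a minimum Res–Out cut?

Augment Res→P→W→Out: bottleneck 3, flow now 3.
Augment Res→Q→U→Out: bottleneck 4, flow now 7.
Augment Res→Q→V→Out: bottleneck 3, flow now 10.
Augment Res→R→U→Out: bottleneck 3, flow now 13.
Augment Res→R→W→Out: bottleneck 2, flow now 15.
Augment Res→R→U→Q→V→Out: bottleneck 2, flow now 17. (uses reverse residual edge)
No augmenting path remains; maximum flow = 17.
By max-flow min-cut, the minimum cut capacity equals the max flow.
In the residual graph, reachable from Res: {Res, R}.
Min-cut edges: Res→P (3), Res→Q (7), R→U (5), R→W (2); capacity 3 + 7 + 5 + 2 = 17.

17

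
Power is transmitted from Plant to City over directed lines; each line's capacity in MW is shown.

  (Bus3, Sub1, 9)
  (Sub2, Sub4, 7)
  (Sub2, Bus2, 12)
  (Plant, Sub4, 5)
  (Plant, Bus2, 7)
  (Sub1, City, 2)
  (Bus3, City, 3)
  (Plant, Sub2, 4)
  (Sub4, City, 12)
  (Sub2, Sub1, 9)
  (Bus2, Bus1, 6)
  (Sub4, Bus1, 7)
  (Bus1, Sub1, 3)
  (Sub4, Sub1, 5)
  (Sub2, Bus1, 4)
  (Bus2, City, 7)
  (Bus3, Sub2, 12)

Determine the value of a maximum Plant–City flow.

16

Augment Plant→Sub4→City: bottleneck 5, flow now 5.
Augment Plant→Bus2→City: bottleneck 7, flow now 12.
Augment Plant→Sub2→Sub4→City: bottleneck 4, flow now 16.
No augmenting path remains; maximum flow = 16.
In the residual graph, reachable from Plant: {Plant}.
Min-cut edges: Plant→Sub2 (4), Plant→Sub4 (5), Plant→Bus2 (7); capacity 4 + 5 + 7 = 16.
This cut is saturated, so no flow can exceed 16.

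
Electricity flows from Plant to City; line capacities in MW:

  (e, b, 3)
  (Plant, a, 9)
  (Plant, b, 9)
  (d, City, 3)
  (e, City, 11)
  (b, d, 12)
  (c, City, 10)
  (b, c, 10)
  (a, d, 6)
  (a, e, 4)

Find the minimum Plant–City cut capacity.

Augment Plant→a→d→City: bottleneck 3, flow now 3.
Augment Plant→a→e→City: bottleneck 4, flow now 7.
Augment Plant→b→c→City: bottleneck 9, flow now 16.
No augmenting path remains; maximum flow = 16.
By max-flow min-cut, the minimum cut capacity equals the max flow.
In the residual graph, reachable from Plant: {Plant, a, d}.
Min-cut edges: Plant→b (9), a→e (4), d→City (3); capacity 9 + 4 + 3 = 16.

16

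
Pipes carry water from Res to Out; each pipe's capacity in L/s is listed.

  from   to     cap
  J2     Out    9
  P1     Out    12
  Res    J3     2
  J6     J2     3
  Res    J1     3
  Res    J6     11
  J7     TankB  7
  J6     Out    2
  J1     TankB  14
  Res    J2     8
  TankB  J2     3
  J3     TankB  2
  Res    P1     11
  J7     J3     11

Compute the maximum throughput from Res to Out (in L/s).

Augment Res→J6→Out: bottleneck 2, flow now 2.
Augment Res→J2→Out: bottleneck 8, flow now 10.
Augment Res→P1→Out: bottleneck 11, flow now 21.
Augment Res→J6→J2→Out: bottleneck 1, flow now 22.
No augmenting path remains; maximum flow = 22.
In the residual graph, reachable from Res: {Res, J1, J3, J6, TankB, J2}.
Min-cut edges: Res→P1 (11), J6→Out (2), J2→Out (9); capacity 11 + 2 + 9 = 22.
This cut is saturated, so no flow can exceed 22.

22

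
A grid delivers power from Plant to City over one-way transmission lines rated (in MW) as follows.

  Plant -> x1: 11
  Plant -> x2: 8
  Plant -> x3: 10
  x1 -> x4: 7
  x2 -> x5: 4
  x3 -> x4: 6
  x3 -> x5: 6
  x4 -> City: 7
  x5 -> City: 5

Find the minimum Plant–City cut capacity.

12

Augment Plant→x1→x4→City: bottleneck 7, flow now 7.
Augment Plant→x2→x5→City: bottleneck 4, flow now 11.
Augment Plant→x3→x5→City: bottleneck 1, flow now 12.
No augmenting path remains; maximum flow = 12.
By max-flow min-cut, the minimum cut capacity equals the max flow.
In the residual graph, reachable from Plant: {Plant, x1, x2, x3, x4, x5}.
Min-cut edges: x4→City (7), x5→City (5); capacity 7 + 5 = 12.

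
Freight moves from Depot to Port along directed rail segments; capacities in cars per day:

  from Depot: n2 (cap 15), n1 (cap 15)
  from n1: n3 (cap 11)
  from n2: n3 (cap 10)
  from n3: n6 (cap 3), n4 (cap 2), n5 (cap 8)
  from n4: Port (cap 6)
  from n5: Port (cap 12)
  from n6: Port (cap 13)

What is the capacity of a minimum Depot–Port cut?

Augment Depot→n1→n3→n4→Port: bottleneck 2, flow now 2.
Augment Depot→n1→n3→n5→Port: bottleneck 8, flow now 10.
Augment Depot→n1→n3→n6→Port: bottleneck 1, flow now 11.
Augment Depot→n2→n3→n6→Port: bottleneck 2, flow now 13.
No augmenting path remains; maximum flow = 13.
By max-flow min-cut, the minimum cut capacity equals the max flow.
In the residual graph, reachable from Depot: {Depot, n1, n2, n3}.
Min-cut edges: n3→n4 (2), n3→n5 (8), n3→n6 (3); capacity 2 + 8 + 3 = 13.

13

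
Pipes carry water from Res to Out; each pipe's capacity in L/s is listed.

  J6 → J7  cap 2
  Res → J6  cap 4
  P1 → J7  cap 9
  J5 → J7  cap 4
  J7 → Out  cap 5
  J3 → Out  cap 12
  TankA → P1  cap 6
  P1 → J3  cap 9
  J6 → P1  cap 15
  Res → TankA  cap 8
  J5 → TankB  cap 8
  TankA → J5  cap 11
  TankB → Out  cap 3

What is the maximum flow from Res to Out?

Augment Res→J6→J7→Out: bottleneck 2, flow now 2.
Augment Res→TankA→J5→J7→Out: bottleneck 3, flow now 5.
Augment Res→TankA→J5→TankB→Out: bottleneck 3, flow now 8.
Augment Res→TankA→P1→J3→Out: bottleneck 2, flow now 10.
Augment Res→J6→P1→J3→Out: bottleneck 2, flow now 12.
No augmenting path remains; maximum flow = 12.
In the residual graph, reachable from Res: {Res}.
Min-cut edges: Res→TankA (8), Res→J6 (4); capacity 8 + 4 = 12.
This cut is saturated, so no flow can exceed 12.

12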